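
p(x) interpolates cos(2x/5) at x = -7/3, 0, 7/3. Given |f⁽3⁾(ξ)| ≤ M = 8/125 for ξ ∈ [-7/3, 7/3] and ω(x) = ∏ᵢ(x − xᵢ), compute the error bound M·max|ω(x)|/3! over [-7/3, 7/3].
2744*sqrt(3)/91125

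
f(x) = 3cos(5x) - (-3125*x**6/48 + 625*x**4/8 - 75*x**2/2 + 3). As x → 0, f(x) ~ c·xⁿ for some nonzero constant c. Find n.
8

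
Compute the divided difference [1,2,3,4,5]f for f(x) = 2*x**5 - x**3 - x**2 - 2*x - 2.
30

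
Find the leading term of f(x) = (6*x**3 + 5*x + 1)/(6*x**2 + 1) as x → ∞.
x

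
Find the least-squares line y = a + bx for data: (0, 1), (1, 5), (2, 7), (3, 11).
a = 6/5, b = 16/5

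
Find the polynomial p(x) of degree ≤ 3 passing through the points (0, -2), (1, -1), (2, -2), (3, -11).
-x**3 + 2*x**2 - 2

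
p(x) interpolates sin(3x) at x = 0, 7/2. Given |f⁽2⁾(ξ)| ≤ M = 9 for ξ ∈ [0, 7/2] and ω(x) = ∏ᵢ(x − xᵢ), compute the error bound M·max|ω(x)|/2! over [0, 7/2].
441/32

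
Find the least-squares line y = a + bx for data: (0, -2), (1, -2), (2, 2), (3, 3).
a = -13/5, b = 19/10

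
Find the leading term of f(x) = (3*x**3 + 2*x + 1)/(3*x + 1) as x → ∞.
x**2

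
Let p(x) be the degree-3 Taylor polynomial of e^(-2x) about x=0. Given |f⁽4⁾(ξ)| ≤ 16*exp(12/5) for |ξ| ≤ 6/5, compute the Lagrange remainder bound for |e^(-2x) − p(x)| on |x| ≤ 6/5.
864*exp(12/5)/625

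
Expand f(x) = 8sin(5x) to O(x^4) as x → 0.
40*x - 500*x**3/3 + O(x**4)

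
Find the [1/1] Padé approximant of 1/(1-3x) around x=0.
1/(1 - 3*x)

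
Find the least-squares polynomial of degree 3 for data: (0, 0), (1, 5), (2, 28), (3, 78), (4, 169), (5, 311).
-1/14 + (61/84)x + (19/7)x² + (23/12)x³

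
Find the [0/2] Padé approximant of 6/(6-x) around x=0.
1/(1 - x/6)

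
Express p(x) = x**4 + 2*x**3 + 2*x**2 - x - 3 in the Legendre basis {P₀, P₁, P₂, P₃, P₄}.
(-32/15)P₀ + (1/5)P₁ + (40/21)P₂ + (4/5)P₃ + (8/35)P₄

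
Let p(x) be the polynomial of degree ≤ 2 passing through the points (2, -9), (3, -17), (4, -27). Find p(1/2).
-3/4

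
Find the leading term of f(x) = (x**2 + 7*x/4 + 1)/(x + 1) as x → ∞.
x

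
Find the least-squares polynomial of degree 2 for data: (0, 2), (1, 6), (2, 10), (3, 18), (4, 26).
74/35 + (18/7)x + (6/7)x²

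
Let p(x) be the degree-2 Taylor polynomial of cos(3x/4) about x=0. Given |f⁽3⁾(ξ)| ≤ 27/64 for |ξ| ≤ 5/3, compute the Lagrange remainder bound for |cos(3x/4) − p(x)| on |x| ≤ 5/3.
125/384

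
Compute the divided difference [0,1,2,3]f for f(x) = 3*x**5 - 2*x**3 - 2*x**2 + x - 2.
73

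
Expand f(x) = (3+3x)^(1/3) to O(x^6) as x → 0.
3**(1/3) + 3**(1/3)*x/3 - 3**(1/3)*x**2/9 + 5*3**(1/3)*x**3/81 - 10*3**(1/3)*x**4/243 + 22*3**(1/3)*x**5/729 + O(x**6)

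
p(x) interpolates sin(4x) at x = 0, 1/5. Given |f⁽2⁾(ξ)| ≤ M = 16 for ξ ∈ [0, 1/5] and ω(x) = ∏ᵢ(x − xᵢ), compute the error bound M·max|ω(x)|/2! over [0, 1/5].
2/25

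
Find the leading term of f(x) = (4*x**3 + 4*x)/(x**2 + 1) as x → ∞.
4*x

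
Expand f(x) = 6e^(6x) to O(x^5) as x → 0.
6 + 36*x + 108*x**2 + 216*x**3 + 324*x**4 + O(x**5)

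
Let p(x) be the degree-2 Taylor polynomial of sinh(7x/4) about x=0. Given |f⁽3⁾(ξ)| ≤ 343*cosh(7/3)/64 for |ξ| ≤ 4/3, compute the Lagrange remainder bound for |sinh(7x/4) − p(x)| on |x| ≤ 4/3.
343*cosh(7/3)/162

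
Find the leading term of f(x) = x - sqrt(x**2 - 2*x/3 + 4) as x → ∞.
1/3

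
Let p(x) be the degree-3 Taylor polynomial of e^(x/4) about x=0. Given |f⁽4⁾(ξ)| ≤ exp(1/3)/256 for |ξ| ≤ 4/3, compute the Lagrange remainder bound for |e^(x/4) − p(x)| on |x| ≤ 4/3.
exp(1/3)/1944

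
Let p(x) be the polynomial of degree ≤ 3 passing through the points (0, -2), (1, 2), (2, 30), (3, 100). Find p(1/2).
-15/8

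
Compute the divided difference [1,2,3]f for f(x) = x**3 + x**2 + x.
7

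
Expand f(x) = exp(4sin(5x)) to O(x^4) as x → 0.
1 + 20*x + 200*x**2 + 1250*x**3 + O(x**4)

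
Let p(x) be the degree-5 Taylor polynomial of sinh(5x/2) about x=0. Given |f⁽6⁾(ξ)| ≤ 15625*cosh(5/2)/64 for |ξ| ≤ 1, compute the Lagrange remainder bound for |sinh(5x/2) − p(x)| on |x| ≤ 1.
3125*cosh(5/2)/9216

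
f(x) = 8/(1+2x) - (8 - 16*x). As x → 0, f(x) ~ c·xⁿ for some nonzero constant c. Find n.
2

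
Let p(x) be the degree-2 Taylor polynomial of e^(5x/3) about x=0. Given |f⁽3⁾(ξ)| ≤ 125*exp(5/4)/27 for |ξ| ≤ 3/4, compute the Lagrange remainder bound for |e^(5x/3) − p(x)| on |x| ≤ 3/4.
125*exp(5/4)/384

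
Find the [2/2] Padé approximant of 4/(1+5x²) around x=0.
4/(5*x**2 + 1)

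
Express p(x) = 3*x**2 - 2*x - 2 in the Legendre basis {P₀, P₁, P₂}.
-P₀ + (-2)P₁ + (2)P₂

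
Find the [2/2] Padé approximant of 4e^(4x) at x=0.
(16*x**2/3 + 8*x + 4)/(4*x**2/3 - 2*x + 1)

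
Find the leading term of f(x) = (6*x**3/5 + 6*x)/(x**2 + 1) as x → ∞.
6*x/5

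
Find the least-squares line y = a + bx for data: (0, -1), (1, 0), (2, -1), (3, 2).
a = -6/5, b = 4/5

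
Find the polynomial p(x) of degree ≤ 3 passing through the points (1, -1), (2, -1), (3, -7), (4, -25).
-x**3 + 3*x**2 - 2*x - 1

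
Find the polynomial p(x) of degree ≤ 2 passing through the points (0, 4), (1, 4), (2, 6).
x**2 - x + 4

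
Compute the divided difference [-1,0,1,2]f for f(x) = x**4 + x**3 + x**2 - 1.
3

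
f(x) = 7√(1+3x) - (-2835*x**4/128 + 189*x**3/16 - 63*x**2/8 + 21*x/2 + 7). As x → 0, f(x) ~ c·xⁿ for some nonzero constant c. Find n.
5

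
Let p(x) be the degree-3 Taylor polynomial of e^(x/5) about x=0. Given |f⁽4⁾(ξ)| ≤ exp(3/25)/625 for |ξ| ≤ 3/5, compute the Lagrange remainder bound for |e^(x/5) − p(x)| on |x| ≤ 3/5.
27*exp(3/25)/3125000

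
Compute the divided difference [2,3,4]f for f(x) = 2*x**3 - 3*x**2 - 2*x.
15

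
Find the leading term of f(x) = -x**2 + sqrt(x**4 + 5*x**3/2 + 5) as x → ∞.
5*x/4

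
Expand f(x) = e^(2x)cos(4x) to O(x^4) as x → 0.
1 + 2*x - 6*x**2 - 44*x**3/3 + O(x**4)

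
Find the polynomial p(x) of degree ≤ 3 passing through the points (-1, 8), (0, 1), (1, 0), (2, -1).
-x**3 + 3*x**2 - 3*x + 1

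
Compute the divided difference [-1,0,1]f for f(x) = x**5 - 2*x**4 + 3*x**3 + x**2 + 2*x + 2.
-1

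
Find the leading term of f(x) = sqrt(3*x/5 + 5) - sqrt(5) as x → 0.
3*sqrt(5)*x/50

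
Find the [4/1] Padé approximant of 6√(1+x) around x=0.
(9*x**4/320 - 3*x**3/20 + 27*x**2/20 + 36*x/5 + 6)/(7*x/10 + 1)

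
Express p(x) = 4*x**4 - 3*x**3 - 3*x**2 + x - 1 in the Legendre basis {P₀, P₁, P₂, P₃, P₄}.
(-6/5)P₀ + (-4/5)P₁ + (2/7)P₂ + (-6/5)P₃ + (32/35)P₄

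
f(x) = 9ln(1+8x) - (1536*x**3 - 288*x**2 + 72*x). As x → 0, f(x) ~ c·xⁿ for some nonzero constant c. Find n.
4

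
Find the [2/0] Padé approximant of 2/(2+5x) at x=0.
25*x**2/4 - 5*x/2 + 1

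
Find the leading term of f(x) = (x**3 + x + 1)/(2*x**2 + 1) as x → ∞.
x/2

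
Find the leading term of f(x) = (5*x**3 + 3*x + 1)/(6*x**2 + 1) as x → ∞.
5*x/6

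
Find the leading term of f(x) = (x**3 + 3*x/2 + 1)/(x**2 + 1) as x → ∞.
x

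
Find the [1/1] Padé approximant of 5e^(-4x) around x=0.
(5 - 10*x)/(2*x + 1)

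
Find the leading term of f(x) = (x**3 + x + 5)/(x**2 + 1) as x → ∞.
x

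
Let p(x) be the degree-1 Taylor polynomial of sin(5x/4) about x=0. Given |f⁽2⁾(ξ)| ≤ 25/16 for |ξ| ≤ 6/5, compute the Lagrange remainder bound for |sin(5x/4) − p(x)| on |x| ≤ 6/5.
9/8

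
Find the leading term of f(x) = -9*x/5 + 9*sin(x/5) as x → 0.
-3*x**3/250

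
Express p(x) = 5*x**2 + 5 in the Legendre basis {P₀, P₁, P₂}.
(20/3)P₀ + (10/3)P₂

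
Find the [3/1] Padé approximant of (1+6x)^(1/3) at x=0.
(-8*x**3/3 + 4*x**2 + 6*x + 1)/(4*x + 1)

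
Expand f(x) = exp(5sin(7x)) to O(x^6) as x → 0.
1 + 35*x + 1225*x**2/2 + 6860*x**3 + 420175*x**4/8 + 789929*x**5/3 + O(x**6)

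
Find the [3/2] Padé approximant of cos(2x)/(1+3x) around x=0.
(44*x**3/7 - 44*x**2/21 - 3*x + 1)/(1 - 191*x**2/21)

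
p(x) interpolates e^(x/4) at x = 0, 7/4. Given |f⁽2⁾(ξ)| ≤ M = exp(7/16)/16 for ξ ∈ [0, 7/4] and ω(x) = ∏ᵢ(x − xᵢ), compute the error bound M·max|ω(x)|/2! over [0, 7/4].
49*exp(7/16)/2048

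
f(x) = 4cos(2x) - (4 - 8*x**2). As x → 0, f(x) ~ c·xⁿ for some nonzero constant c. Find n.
4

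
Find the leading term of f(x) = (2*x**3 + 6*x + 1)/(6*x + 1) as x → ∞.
x**2/3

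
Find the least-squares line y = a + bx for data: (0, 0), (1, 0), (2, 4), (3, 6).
a = -4/5, b = 11/5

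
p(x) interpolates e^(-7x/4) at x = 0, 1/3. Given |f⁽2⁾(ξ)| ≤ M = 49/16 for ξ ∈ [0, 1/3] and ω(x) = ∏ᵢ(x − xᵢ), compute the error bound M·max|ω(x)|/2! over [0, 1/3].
49/1152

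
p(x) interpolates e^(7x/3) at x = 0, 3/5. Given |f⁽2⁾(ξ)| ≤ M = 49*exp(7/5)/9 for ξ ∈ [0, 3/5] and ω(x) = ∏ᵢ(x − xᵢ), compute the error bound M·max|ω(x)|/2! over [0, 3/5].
49*exp(7/5)/200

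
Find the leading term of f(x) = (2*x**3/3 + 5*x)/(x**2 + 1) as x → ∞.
2*x/3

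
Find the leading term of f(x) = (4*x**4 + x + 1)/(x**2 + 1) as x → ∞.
4*x**2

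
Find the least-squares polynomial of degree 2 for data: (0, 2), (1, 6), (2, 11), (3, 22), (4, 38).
87/35 + (8/35)x + (15/7)x²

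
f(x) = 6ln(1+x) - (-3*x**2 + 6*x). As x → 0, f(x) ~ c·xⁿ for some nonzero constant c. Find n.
3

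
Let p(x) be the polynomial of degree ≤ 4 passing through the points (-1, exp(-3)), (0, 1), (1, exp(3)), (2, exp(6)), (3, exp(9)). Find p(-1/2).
((-5*exp(9) - 70*exp(3) + 140 + 28*exp(6))*exp(3) + 35)*exp(-3)/128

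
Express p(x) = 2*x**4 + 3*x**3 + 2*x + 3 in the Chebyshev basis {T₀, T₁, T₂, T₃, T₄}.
(15/4)T₀ + (17/4)T₁ + T₂ + (3/4)T₃ + (1/4)T₄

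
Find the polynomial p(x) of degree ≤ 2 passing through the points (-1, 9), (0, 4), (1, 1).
x**2 - 4*x + 4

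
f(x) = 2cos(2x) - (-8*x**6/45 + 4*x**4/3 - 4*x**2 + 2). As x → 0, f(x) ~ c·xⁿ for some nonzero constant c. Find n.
8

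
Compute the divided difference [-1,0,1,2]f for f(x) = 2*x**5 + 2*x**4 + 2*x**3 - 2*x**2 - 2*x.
16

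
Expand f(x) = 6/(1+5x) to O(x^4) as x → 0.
6 - 30*x + 150*x**2 - 750*x**3 + O(x**4)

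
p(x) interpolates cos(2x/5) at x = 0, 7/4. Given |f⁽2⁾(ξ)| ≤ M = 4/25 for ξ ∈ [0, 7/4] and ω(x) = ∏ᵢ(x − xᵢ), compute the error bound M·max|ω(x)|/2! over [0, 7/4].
49/800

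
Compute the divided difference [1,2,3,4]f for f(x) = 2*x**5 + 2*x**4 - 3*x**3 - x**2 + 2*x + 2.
147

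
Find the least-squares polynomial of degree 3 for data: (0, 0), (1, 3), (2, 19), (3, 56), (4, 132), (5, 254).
-1/21 + (205/126)x + (-25/84)x² + (73/36)x³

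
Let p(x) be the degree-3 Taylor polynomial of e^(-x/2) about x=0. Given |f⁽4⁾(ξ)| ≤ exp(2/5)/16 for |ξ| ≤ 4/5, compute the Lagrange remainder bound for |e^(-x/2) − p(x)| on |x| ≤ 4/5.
2*exp(2/5)/1875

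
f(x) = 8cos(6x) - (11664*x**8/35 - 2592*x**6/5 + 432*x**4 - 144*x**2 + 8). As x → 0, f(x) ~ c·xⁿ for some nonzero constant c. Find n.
10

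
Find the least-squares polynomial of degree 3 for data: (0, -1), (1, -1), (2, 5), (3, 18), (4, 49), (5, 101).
-8/7 + (11/14)x + (-15/14)x² + x³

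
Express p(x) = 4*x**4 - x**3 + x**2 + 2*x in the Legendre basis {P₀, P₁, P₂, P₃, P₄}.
(17/15)P₀ + (7/5)P₁ + (62/21)P₂ + (-2/5)P₃ + (32/35)P₄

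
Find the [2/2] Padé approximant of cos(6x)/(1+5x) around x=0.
(-180*x**2/7 + 15*x/7 + 1)/(3*x**2 + 50*x/7 + 1)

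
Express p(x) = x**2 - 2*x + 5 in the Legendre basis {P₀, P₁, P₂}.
(16/3)P₀ + (-2)P₁ + (2/3)P₂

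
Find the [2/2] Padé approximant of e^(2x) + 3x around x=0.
(7*x**2/12 + 19*x/4 + 1)/(-x**2/6 - x/4 + 1)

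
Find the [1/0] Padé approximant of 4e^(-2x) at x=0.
4 - 8*x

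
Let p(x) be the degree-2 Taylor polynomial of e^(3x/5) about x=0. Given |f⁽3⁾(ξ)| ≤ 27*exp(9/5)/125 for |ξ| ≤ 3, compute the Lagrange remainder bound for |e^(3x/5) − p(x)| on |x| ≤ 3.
243*exp(9/5)/250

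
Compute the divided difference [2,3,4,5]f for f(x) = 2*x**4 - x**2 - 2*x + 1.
28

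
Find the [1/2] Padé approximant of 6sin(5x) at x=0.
30*x/(25*x**2/6 + 1)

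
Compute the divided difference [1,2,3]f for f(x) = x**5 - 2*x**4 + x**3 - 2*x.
46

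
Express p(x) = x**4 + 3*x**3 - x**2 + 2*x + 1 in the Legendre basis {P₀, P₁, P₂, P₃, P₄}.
(13/15)P₀ + (19/5)P₁ + (-2/21)P₂ + (6/5)P₃ + (8/35)P₄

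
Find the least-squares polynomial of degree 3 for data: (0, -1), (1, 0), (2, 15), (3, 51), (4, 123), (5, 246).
-83/63 + (229/189)x + (-127/126)x² + (115/54)x³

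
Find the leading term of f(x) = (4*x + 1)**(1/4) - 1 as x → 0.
x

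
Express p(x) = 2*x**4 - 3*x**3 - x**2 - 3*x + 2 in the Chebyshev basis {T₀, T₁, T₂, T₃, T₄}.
(9/4)T₀ + (-21/4)T₁ + (1/2)T₂ + (-3/4)T₃ + (1/4)T₄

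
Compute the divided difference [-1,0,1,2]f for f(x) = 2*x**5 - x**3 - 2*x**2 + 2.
9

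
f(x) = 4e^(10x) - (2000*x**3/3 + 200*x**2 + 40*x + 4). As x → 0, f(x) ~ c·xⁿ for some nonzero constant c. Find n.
4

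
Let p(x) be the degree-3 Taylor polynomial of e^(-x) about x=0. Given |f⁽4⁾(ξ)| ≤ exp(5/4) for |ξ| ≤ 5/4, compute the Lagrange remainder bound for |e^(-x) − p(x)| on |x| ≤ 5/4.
625*exp(5/4)/6144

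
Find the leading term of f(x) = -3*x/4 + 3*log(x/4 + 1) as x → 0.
-3*x**2/32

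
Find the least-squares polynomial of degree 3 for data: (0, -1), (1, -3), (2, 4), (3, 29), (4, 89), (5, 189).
-59/63 + (-979/378)x + (-89/63)x² + (103/54)x³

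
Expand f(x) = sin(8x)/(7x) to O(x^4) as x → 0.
8/7 - 256*x**2/21 + O(x**4)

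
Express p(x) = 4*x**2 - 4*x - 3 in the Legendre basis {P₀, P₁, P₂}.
(-5/3)P₀ + (-4)P₁ + (8/3)P₂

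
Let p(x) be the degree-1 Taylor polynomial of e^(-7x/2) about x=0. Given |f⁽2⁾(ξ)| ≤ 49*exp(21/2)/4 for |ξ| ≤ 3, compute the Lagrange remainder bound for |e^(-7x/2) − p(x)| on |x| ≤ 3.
441*exp(21/2)/8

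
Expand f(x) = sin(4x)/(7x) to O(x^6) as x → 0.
4/7 - 32*x**2/21 + 128*x**4/105 + O(x**6)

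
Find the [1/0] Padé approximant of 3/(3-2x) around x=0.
2*x/3 + 1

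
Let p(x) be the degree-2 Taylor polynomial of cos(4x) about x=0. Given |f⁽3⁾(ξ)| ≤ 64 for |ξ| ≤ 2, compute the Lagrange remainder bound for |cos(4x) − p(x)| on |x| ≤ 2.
256/3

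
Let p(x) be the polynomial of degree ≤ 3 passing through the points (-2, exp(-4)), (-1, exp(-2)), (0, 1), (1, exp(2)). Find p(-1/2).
(-1 + 9*exp(2) + (9 - exp(2))*exp(4))*exp(-4)/16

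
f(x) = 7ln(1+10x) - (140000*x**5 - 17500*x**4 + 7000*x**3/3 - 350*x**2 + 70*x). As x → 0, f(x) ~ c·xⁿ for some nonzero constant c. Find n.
6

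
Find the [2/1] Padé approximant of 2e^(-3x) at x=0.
(3*x**2 - 4*x + 2)/(x + 1)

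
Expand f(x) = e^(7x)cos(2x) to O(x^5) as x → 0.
1 + 7*x + 45*x**2/2 + 259*x**3/6 + 1241*x**4/24 + O(x**5)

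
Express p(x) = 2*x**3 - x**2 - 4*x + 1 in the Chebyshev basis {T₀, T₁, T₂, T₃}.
(1/2)T₀ + (-5/2)T₁ + (-1/2)T₂ + (1/2)T₃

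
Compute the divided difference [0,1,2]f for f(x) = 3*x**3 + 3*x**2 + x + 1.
12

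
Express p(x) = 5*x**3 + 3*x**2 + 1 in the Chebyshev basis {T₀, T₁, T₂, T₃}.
(5/2)T₀ + (15/4)T₁ + (3/2)T₂ + (5/4)T₃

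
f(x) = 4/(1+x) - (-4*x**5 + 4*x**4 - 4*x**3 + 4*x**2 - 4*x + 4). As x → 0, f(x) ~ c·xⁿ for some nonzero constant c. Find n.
6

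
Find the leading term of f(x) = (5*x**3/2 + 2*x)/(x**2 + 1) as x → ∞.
5*x/2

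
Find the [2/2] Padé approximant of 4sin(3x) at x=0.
12*x/(3*x**2/2 + 1)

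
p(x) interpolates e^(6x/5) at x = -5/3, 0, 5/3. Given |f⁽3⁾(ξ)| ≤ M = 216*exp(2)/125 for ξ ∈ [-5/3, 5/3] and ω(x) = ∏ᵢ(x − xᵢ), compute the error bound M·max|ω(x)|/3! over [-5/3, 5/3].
8*sqrt(3)*exp(2)/27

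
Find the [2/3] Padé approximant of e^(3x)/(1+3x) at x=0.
(117*x**2/140 + 54*x/35 + 1)/(72*x**3/35 - 513*x**2/140 + 54*x/35 + 1)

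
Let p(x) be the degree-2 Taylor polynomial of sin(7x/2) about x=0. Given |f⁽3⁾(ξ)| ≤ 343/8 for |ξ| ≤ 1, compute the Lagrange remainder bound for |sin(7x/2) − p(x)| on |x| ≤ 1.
343/48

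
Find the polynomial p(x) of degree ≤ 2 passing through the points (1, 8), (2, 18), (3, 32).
2*x**2 + 4*x + 2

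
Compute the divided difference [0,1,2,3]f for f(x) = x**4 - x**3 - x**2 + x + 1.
5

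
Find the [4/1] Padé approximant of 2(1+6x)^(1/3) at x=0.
(32*x**4/3 - 128*x**3/15 + 48*x**2/5 + 64*x/5 + 2)/(22*x/5 + 1)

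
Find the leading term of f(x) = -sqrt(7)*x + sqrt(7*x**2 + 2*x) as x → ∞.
sqrt(7)/7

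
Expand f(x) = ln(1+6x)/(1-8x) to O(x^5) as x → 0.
6*x + 30*x**2 + 312*x**3 + 2172*x**4 + O(x**5)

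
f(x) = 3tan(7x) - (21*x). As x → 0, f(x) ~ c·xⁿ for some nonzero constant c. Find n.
3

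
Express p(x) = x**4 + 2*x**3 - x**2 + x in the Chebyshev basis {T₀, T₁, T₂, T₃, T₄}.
(-1/8)T₀ + (5/2)T₁ + (1/2)T₃ + (1/8)T₄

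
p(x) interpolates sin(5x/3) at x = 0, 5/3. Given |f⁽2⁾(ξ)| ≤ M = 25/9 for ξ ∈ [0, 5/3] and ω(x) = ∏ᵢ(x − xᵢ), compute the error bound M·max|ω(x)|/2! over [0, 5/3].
625/648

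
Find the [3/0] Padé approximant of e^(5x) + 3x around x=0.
125*x**3/6 + 25*x**2/2 + 8*x + 1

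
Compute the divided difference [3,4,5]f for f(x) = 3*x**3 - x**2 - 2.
35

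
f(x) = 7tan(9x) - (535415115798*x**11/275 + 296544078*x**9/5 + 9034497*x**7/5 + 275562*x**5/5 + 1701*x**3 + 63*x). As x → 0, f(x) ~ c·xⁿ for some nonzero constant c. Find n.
13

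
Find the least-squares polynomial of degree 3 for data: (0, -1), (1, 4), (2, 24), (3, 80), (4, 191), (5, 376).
-58/63 + (620/189)x + (-118/63)x² + (88/27)x³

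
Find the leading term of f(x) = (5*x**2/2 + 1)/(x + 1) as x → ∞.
5*x/2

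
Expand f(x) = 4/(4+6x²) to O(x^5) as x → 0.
1 - 3*x**2/2 + 9*x**4/4 + O(x**5)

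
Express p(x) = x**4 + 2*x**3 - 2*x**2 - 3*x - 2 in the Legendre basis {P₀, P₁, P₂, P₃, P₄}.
(-37/15)P₀ + (-9/5)P₁ + (-16/21)P₂ + (4/5)P₃ + (8/35)P₄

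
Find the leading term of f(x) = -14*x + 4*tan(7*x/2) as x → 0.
343*x**3/6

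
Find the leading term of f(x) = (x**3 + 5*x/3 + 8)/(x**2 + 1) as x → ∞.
x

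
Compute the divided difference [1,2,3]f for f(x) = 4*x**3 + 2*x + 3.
24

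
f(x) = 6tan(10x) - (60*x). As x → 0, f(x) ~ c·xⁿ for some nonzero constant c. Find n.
3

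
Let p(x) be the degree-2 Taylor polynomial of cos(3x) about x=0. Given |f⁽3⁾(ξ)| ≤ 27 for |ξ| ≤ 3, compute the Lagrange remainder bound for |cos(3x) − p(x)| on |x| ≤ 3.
243/2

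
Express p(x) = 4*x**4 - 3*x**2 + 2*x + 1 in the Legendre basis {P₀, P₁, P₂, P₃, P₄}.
(4/5)P₀ + (2)P₁ + (2/7)P₂ + (32/35)P₄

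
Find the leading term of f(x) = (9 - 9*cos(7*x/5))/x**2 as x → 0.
441/50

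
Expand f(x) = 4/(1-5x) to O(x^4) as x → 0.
4 + 20*x + 100*x**2 + 500*x**3 + O(x**4)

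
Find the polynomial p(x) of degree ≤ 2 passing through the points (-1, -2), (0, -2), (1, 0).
x**2 + x - 2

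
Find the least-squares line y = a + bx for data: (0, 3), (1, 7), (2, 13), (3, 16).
a = 3, b = 9/2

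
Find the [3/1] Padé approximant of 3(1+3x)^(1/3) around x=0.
(-x**3 + 3*x**2 + 9*x + 3)/(2*x + 1)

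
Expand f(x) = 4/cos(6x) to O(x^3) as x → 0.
4 + 72*x**2 + O(x**3)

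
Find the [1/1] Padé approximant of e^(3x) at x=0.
(3*x/2 + 1)/(1 - 3*x/2)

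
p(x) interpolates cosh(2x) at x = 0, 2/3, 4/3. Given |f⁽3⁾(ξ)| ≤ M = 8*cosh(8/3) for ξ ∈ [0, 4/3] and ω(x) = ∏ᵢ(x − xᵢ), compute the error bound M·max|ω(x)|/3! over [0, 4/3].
64*sqrt(3)*cosh(8/3)/729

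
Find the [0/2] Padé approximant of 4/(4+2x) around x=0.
1/(x/2 + 1)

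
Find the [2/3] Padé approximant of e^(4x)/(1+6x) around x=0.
(136*x**2/95 + 194*x/95 + 1)/(2144*x**3/285 - 996*x**2/95 + 384*x/95 + 1)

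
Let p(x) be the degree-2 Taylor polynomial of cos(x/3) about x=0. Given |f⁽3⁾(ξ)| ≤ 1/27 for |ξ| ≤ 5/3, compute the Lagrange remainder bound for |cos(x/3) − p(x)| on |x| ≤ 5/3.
125/4374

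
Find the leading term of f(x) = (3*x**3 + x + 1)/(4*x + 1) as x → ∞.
3*x**2/4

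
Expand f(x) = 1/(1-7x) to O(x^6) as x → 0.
1 + 7*x + 49*x**2 + 343*x**3 + 2401*x**4 + 16807*x**5 + O(x**6)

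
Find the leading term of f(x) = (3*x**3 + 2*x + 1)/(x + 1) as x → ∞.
3*x**2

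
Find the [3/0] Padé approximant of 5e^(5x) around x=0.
625*x**3/6 + 125*x**2/2 + 25*x + 5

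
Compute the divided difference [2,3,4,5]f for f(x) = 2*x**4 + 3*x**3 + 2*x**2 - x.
31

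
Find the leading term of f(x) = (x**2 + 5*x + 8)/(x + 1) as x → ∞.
x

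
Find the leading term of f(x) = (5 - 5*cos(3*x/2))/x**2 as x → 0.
45/8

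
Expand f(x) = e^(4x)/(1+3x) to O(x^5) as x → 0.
1 + x + 5*x**2 - 13*x**3/3 + 71*x**4/3 + O(x**5)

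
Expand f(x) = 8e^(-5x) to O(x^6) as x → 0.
8 - 40*x + 100*x**2 - 500*x**3/3 + 625*x**4/3 - 625*x**5/3 + O(x**6)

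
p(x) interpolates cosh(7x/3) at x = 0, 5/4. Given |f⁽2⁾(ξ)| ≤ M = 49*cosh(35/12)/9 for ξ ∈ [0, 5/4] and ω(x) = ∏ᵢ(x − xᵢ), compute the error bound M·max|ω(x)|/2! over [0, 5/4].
1225*cosh(35/12)/1152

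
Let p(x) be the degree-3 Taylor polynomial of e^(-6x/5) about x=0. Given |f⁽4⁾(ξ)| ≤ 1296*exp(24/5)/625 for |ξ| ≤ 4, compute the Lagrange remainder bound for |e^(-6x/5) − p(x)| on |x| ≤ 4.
13824*exp(24/5)/625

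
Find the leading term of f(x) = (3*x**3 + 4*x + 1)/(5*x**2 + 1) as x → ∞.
3*x/5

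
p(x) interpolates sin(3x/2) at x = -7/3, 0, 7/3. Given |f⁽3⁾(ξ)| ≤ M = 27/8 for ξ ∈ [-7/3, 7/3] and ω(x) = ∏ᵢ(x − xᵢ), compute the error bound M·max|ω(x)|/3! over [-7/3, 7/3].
343*sqrt(3)/216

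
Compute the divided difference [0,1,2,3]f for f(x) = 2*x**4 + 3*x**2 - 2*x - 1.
12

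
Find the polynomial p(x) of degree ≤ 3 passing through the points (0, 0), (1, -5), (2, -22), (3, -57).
-x**3 - 3*x**2 - x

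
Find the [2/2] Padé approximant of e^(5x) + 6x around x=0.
(85*x**2/12 + 149*x/14 + 1)/(-125*x**2/84 - 5*x/14 + 1)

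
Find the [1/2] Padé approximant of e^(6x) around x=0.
(2*x + 1)/(6*x**2 - 4*x + 1)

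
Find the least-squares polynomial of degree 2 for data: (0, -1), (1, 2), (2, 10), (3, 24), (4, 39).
-46/35 + (57/35)x + (15/7)x²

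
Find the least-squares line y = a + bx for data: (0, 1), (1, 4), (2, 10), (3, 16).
a = 1/10, b = 51/10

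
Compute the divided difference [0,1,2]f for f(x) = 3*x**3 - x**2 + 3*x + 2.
8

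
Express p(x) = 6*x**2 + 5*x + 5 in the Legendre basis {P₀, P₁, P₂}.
(7)P₀ + (5)P₁ + (4)P₂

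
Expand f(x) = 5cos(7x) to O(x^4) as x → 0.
5 - 245*x**2/2 + O(x**4)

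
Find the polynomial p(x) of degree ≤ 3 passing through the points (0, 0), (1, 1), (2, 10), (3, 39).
2*x**3 - 2*x**2 + x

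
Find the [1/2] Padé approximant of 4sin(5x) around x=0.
20*x/(25*x**2/6 + 1)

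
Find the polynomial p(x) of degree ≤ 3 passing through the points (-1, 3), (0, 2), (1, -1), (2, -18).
-2*x**3 - x**2 + 2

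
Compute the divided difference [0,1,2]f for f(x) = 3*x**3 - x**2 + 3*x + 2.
8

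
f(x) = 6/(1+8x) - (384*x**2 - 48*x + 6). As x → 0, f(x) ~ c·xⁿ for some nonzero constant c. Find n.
3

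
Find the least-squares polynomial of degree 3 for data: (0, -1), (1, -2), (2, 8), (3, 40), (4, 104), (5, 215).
-47/42 + (-451/252)x + (-61/84)x² + (35/18)x³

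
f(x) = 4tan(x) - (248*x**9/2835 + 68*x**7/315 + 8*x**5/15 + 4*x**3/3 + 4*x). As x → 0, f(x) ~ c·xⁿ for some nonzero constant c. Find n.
11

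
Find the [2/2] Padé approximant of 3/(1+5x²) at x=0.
3/(5*x**2 + 1)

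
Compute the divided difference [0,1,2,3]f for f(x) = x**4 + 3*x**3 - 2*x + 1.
9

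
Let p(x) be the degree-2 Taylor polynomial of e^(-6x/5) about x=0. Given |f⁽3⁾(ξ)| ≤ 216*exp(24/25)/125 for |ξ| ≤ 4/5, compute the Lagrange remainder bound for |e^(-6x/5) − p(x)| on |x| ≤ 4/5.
2304*exp(24/25)/15625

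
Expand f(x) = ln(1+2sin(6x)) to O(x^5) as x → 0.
12*x - 72*x**2 + 504*x**3 - 4320*x**4 + O(x**5)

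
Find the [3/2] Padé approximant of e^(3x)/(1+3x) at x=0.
(72*x**3/55 + 513*x**2/220 + 126*x/55 + 1)/(-477*x**2/220 + 126*x/55 + 1)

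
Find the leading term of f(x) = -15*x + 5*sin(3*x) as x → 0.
-45*x**3/2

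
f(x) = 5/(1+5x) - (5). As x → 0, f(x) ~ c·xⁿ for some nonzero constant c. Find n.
1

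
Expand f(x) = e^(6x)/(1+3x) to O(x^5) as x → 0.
1 + 3*x + 9*x**2 + 9*x**3 + 27*x**4 + O(x**5)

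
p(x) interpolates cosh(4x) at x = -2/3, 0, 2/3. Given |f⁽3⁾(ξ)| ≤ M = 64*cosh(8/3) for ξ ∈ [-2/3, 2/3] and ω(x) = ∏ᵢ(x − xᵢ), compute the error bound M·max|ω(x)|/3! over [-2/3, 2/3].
512*sqrt(3)*cosh(8/3)/729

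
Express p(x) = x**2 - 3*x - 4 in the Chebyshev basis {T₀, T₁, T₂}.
(-7/2)T₀ + (-3)T₁ + (1/2)T₂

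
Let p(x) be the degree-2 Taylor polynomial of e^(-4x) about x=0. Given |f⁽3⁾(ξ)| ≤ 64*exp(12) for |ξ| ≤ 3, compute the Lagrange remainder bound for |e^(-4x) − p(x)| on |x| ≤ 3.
288*exp(12)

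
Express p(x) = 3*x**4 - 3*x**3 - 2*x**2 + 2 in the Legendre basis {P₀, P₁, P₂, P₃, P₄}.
(29/15)P₀ + (-9/5)P₁ + (8/21)P₂ + (-6/5)P₃ + (24/35)P₄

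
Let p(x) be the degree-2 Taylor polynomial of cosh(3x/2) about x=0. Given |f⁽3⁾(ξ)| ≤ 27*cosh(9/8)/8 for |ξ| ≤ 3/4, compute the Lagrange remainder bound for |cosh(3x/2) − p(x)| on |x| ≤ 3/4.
243*cosh(9/8)/1024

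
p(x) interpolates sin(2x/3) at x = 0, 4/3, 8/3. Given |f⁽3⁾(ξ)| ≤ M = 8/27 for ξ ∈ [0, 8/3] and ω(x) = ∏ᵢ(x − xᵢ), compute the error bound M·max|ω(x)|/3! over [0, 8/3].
512*sqrt(3)/19683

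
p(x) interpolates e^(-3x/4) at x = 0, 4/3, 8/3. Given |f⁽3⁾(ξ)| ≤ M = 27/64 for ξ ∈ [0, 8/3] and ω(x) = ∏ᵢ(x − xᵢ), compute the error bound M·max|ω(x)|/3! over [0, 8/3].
sqrt(3)/27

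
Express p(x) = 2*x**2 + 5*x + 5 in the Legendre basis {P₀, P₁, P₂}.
(17/3)P₀ + (5)P₁ + (4/3)P₂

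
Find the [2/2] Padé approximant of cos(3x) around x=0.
(1 - 15*x**2/4)/(3*x**2/4 + 1)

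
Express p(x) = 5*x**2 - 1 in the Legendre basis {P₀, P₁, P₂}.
(2/3)P₀ + (10/3)P₂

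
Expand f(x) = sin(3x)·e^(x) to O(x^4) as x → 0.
3*x + 3*x**2 - 3*x**3 + O(x**4)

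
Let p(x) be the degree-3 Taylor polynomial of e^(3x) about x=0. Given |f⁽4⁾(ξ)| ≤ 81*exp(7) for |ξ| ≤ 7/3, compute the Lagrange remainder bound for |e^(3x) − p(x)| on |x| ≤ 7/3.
2401*exp(7)/24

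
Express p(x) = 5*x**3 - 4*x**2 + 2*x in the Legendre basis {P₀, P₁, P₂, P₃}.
(-4/3)P₀ + (5)P₁ + (-8/3)P₂ + (2)P₃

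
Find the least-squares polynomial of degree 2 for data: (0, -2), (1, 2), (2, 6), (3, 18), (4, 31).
-59/35 + (27/35)x + (13/7)x²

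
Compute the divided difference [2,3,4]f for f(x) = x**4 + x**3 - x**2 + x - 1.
63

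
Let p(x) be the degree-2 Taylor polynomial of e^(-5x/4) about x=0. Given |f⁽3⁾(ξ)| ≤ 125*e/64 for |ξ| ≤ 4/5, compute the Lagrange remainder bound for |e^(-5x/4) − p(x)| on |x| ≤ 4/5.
e/6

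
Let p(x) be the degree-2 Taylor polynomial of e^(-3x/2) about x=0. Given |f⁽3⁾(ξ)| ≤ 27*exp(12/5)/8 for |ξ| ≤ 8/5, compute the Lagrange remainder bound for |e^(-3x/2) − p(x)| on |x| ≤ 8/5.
288*exp(12/5)/125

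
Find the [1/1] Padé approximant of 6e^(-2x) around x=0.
(6 - 6*x)/(x + 1)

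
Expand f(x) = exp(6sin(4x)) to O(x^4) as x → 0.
1 + 24*x + 288*x**2 + 2240*x**3 + O(x**4)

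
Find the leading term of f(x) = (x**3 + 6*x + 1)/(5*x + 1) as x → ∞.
x**2/5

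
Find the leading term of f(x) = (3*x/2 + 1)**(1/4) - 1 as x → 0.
3*x/8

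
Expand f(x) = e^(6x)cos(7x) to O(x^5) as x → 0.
1 + 6*x - 13*x**2/2 - 111*x**3 - 6887*x**4/24 + O(x**5)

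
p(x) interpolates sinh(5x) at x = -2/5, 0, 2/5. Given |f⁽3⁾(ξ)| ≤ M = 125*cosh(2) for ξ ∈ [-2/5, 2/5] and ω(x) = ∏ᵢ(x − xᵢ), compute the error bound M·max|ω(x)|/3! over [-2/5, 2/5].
8*sqrt(3)*cosh(2)/27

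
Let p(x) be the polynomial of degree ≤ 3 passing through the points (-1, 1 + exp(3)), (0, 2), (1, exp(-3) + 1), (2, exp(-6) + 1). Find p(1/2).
(-1 + 9*exp(3) + (25 - exp(3))*exp(6))*exp(-6)/16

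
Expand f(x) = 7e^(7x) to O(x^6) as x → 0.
7 + 49*x + 343*x**2/2 + 2401*x**3/6 + 16807*x**4/24 + 117649*x**5/120 + O(x**6)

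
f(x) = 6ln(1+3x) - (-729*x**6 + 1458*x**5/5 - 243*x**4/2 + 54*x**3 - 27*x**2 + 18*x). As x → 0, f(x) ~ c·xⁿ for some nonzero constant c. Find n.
7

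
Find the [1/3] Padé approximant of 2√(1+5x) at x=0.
(35*x/4 + 2)/(125*x**3/64 - 25*x**2/16 + 15*x/8 + 1)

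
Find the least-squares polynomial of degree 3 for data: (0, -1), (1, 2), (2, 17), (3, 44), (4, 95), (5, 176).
-9/7 + (7/3)x + (11/14)x² + (7/6)x³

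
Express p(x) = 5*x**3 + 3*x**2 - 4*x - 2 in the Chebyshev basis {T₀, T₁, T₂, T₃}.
(-1/2)T₀ + (-1/4)T₁ + (3/2)T₂ + (5/4)T₃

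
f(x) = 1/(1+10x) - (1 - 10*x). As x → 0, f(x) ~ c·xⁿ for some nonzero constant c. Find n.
2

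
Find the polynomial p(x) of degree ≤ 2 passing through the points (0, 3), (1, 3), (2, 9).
3*x**2 - 3*x + 3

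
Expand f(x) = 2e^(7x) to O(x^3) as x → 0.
2 + 14*x + 49*x**2 + O(x**3)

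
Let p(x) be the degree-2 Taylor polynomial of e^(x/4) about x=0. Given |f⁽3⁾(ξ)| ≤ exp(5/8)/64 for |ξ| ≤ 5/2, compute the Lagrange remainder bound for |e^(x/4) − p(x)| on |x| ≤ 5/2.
125*exp(5/8)/3072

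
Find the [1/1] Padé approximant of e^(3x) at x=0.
(3*x/2 + 1)/(1 - 3*x/2)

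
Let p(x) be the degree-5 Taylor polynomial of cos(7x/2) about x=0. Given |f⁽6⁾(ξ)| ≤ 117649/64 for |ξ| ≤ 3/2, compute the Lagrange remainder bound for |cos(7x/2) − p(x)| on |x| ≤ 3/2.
9529569/327680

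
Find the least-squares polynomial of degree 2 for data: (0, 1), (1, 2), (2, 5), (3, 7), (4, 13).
38/35 + (23/70)x + (9/14)x²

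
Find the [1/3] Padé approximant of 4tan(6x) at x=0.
24*x/(1 - 12*x**2)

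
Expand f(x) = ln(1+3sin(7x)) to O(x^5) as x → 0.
21*x - 441*x**2/2 + 5831*x**3/2 - 180075*x**4/4 + O(x**5)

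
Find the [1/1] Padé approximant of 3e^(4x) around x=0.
(6*x + 3)/(1 - 2*x)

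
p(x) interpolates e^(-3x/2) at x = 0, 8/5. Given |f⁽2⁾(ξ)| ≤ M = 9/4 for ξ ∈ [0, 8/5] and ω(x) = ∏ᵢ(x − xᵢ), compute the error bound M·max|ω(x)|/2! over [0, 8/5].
18/25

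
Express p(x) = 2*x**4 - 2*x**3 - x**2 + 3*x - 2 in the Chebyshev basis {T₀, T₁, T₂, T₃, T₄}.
(-7/4)T₀ + (3/2)T₁ + (1/2)T₂ + (-1/2)T₃ + (1/4)T₄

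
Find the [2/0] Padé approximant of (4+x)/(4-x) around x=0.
x**2/8 + x/2 + 1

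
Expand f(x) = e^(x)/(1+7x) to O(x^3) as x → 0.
1 - 6*x + 85*x**2/2 + O(x**3)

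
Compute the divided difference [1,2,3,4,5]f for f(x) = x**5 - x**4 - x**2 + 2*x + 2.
14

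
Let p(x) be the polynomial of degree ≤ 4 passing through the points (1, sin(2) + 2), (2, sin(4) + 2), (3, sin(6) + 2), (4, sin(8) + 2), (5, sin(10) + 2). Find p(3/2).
35*sin(4)/32 - 5*sin(10)/128 - 35*sin(6)/64 + 7*sin(8)/32 + 35*sin(2)/128 + 2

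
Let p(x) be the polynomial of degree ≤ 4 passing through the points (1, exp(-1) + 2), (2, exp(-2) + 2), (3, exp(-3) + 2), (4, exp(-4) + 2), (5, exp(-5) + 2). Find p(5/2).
(-5*exp(4) - 20*e + 3 + 90*exp(2) + 60*exp(3) + 256*exp(5))*exp(-5)/128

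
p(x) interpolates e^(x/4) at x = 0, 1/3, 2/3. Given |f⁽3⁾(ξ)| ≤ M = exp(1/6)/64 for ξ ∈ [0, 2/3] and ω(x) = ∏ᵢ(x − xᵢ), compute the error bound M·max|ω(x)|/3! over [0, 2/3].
sqrt(3)*exp(1/6)/46656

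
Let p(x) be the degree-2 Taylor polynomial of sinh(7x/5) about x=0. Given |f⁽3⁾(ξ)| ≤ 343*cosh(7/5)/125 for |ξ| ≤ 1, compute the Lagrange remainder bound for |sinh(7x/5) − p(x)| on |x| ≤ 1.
343*cosh(7/5)/750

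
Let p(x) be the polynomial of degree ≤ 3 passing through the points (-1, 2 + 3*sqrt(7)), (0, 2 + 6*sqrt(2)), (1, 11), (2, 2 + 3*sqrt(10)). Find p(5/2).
-283/16 - 15*sqrt(7)/16 + 63*sqrt(2)/8 + 105*sqrt(10)/16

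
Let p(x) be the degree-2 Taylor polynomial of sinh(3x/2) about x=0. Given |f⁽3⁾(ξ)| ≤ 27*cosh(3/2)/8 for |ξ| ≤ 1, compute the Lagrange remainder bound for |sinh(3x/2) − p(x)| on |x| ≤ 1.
9*cosh(3/2)/16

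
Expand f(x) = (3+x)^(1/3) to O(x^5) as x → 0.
3**(1/3) + 3**(1/3)*x/9 - 3**(1/3)*x**2/81 + 5*3**(1/3)*x**3/2187 - 10*3**(1/3)*x**4/19683 + O(x**5)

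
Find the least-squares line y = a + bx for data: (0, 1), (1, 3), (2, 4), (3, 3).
a = 17/10, b = 7/10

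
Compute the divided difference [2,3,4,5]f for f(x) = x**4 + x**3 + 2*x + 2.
15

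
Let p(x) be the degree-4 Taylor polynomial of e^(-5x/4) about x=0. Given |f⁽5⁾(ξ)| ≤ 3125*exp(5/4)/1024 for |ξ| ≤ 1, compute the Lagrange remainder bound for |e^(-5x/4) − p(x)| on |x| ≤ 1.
625*exp(5/4)/24576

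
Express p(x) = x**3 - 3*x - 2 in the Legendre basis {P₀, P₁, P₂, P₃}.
(-2)P₀ + (-12/5)P₁ + (2/5)P₃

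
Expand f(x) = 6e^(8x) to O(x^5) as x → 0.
6 + 48*x + 192*x**2 + 512*x**3 + 1024*x**4 + O(x**5)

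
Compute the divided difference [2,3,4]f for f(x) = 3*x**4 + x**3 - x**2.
173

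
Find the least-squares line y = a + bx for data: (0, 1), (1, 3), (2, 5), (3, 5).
a = 7/5, b = 7/5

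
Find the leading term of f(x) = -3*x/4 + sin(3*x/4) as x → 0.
-9*x**3/128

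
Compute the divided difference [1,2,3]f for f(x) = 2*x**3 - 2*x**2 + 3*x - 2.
10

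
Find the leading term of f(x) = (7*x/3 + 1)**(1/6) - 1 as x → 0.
7*x/18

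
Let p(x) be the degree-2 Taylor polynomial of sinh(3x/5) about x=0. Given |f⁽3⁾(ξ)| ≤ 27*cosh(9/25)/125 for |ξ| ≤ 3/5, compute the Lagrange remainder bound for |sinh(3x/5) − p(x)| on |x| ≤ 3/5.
243*cosh(9/25)/31250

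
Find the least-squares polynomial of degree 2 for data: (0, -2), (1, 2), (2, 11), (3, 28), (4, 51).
-64/35 + (2/35)x + (23/7)x²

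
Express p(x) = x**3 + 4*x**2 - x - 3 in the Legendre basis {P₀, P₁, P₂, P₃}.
(-5/3)P₀ + (-2/5)P₁ + (8/3)P₂ + (2/5)P₃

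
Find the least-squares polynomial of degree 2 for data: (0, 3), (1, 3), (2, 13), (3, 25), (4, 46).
94/35 + (-62/35)x + (22/7)x²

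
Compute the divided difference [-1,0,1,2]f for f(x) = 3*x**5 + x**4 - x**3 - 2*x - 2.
16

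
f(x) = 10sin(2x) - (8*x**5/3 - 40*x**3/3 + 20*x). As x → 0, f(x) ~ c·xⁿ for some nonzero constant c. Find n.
7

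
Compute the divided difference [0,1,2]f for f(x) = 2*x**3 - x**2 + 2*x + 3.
5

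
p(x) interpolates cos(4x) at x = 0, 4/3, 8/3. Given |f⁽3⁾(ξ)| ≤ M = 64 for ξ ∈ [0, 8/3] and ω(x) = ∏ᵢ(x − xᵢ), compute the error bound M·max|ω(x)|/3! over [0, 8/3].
4096*sqrt(3)/729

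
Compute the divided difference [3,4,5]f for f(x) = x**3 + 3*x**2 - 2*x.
15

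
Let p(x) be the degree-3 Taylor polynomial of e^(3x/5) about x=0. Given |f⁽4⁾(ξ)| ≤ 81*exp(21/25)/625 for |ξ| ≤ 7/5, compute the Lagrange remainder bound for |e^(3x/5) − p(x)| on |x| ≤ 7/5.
64827*exp(21/25)/3125000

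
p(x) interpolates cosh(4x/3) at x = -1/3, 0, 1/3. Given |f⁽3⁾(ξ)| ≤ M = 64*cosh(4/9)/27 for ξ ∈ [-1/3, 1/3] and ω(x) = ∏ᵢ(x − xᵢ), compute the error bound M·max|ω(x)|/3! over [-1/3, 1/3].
64*sqrt(3)*cosh(4/9)/19683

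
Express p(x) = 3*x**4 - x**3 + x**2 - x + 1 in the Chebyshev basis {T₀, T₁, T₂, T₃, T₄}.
(21/8)T₀ + (-7/4)T₁ + (2)T₂ + (-1/4)T₃ + (3/8)T₄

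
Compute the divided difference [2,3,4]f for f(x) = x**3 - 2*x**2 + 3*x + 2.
7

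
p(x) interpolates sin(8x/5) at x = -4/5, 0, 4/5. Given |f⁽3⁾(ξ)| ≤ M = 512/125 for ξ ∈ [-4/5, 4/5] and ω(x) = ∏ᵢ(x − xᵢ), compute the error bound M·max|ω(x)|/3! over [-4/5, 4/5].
32768*sqrt(3)/421875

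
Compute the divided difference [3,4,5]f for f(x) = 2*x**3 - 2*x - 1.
24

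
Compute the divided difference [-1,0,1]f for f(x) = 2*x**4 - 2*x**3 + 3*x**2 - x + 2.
5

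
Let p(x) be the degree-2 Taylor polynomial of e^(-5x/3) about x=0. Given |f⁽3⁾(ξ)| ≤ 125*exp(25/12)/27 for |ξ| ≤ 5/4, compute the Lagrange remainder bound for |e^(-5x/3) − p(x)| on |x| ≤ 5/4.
15625*exp(25/12)/10368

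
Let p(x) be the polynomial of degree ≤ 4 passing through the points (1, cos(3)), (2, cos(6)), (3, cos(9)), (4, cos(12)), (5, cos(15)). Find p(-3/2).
5005*cos(9)/64 - 2145*cos(6)/32 - 1365*cos(12)/32 + 3003*cos(3)/128 + 1155*cos(15)/128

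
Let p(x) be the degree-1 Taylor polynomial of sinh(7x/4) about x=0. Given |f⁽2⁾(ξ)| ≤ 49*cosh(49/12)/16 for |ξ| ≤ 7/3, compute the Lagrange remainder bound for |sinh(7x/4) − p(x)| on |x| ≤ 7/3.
2401*cosh(49/12)/288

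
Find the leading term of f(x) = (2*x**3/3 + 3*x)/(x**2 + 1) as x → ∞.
2*x/3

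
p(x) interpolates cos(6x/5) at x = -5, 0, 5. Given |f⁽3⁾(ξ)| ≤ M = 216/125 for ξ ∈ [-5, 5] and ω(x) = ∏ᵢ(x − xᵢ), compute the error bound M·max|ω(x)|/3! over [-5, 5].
8*sqrt(3)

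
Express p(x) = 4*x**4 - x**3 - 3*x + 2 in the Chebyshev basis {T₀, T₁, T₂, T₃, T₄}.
(7/2)T₀ + (-15/4)T₁ + (2)T₂ + (-1/4)T₃ + (1/2)T₄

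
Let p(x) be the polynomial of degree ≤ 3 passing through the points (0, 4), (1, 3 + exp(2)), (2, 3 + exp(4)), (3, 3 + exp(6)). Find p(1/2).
-5*exp(4)/16 + 53/16 + 15*exp(2)/16 + exp(6)/16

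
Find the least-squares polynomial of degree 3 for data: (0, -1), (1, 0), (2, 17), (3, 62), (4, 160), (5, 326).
-151/126 + (175/108)x + (-173/63)x² + (335/108)x³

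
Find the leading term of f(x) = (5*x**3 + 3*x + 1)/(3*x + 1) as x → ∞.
5*x**2/3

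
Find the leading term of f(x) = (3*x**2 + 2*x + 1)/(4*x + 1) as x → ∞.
3*x/4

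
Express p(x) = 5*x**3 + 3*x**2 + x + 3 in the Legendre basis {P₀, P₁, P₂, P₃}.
(4)P₀ + (4)P₁ + (2)P₂ + (2)P₃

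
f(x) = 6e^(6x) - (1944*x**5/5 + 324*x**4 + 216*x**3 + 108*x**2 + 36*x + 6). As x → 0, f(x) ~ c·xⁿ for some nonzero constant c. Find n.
6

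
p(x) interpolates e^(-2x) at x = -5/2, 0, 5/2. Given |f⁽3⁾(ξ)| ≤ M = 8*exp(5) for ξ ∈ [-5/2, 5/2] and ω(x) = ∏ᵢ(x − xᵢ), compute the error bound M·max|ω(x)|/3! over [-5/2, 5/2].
125*sqrt(3)*exp(5)/27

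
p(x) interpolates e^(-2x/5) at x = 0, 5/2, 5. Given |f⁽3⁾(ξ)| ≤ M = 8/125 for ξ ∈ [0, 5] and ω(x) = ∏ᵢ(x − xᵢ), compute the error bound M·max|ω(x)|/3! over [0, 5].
sqrt(3)/27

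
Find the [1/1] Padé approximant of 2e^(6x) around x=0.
(6*x + 2)/(1 - 3*x)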